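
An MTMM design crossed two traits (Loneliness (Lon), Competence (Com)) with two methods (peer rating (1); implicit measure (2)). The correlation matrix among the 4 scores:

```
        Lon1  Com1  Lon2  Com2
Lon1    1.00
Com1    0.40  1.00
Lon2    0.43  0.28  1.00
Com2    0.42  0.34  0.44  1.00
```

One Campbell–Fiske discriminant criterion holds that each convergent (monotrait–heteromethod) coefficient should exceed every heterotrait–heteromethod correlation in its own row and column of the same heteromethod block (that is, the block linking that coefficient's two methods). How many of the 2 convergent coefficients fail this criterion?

Each convergent coefficient versus the relevant comparison correlations:
Lon (methods 1·2): 0.43 vs {0.42, 0.28} → pass.
Com (methods 1·2): 0.34 vs {0.28, 0.42} → fail.
1 of 2 fail.

1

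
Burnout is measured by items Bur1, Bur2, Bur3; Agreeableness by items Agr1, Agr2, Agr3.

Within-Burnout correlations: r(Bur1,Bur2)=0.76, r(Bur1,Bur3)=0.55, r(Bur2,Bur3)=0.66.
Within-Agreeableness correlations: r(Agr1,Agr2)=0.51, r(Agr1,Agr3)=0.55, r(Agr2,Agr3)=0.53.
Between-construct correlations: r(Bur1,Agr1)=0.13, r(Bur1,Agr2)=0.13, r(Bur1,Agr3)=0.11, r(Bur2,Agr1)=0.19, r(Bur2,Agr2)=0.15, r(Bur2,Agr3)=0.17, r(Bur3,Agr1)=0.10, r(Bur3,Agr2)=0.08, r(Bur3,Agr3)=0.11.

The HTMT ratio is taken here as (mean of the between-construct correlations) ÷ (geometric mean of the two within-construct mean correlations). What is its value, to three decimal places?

Mean between = 1.17/9 = 0.1300.
Mean within-Bur = 1.97/3 = 0.6567; mean within-Agr = 1.59/3 = 0.5300.
Geometric mean = √(0.6567 × 0.5300) = 0.5900.
HTMT = 0.1300 / 0.5900 = 0.220.

0.220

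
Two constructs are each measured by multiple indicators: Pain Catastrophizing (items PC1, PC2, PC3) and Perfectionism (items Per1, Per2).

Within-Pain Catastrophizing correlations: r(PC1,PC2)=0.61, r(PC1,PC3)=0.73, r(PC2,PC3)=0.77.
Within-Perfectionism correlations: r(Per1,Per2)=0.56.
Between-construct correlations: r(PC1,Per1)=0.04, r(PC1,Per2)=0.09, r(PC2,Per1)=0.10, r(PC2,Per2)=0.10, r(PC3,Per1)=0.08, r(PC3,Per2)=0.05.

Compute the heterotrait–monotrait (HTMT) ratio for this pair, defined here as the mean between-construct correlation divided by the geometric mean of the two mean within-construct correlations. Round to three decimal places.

0.122

Mean between = 0.46/6 = 0.0767.
Mean within-PC = 2.11/3 = 0.7033; mean within-Per = 0.56/1 = 0.5600.
Geometric mean = √(0.7033 × 0.5600) = 0.6276.
HTMT = 0.0767 / 0.6276 = 0.122.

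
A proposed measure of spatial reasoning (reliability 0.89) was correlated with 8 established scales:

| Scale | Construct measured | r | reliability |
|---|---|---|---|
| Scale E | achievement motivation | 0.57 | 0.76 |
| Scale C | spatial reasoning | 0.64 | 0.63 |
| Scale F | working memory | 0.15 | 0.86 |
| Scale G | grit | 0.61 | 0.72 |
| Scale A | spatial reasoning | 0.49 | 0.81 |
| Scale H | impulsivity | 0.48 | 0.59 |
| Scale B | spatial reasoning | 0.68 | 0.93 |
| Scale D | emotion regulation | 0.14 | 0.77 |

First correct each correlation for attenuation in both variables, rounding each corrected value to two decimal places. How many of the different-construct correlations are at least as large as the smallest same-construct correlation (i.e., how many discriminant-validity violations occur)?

Disattenuated r (r / √(r_scale · r_new)):
  Scale E (disc): 0.57 / √(0.76·0.89) = 0.69
  Scale C (conv): 0.64 / √(0.63·0.89) = 0.85
  Scale F (disc): 0.15 / √(0.86·0.89) = 0.17
  Scale G (disc): 0.61 / √(0.72·0.89) = 0.76
  Scale A (conv): 0.49 / √(0.81·0.89) = 0.58
  Scale H (disc): 0.48 / √(0.59·0.89) = 0.66
  Scale B (conv): 0.68 / √(0.93·0.89) = 0.75
  Scale D (disc): 0.14 / √(0.77·0.89) = 0.17
Smallest convergent = 0.58. Discriminant values: 0.69, 0.17, 0.76, 0.66, 0.17; count ≥ 0.58 → 3.

3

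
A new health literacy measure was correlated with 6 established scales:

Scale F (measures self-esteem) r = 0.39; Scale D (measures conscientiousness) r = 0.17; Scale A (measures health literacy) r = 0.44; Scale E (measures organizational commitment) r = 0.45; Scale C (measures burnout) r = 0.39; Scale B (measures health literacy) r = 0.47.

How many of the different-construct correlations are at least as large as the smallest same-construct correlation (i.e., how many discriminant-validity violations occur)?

Convergent (same construct = health literacy): Scale A, Scale B.
Smallest convergent = 0.44. Discriminant values: 0.39, 0.17, 0.45, 0.39; count ≥ 0.44 → 1.

1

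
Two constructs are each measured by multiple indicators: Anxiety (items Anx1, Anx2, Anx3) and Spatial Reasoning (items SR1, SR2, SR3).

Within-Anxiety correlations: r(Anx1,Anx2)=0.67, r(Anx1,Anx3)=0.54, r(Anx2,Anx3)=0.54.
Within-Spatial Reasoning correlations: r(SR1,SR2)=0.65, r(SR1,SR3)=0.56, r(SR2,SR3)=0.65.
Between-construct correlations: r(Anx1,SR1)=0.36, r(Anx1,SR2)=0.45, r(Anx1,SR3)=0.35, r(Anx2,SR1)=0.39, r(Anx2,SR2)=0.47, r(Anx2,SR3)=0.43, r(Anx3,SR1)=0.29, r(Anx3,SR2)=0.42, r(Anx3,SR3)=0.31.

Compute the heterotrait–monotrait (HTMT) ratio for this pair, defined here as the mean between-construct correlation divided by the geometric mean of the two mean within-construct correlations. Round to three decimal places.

Between-construct mean = 3.47/9 = 0.3856.
Mean within-Anx = 1.75/3 = 0.5833; mean within-SR = 1.86/3 = 0.6200.
Geometric mean = √(0.5833 × 0.6200) = 0.6014.
HTMT = 0.3856 / 0.6014 = 0.641.

0.641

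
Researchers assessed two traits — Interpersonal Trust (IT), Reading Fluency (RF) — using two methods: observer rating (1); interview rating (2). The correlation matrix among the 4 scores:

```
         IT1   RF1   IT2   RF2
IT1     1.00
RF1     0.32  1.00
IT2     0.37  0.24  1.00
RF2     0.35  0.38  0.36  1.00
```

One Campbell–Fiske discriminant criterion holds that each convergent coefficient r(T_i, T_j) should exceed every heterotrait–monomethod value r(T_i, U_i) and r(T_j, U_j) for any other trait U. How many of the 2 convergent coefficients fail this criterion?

0

Convergent coefficients and their comparison sets:
IT (methods 1·2): 0.37 vs {0.32, 0.36} → pass.
RF (methods 1·2): 0.38 vs {0.32, 0.36} → pass.
0 of 2 fail.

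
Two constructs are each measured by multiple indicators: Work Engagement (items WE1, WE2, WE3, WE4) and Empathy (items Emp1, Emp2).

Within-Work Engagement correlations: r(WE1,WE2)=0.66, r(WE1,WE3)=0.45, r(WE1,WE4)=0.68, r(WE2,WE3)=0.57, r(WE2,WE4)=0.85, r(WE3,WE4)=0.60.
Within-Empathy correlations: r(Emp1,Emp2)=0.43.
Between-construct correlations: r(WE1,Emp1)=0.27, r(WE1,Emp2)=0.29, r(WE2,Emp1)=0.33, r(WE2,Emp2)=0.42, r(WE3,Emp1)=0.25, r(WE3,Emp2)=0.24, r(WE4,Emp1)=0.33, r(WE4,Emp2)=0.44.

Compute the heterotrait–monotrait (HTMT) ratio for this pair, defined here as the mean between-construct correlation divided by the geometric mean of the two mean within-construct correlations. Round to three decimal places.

Between-construct mean = 2.57/8 = 0.3213.
Mean within-WE = 3.81/6 = 0.6350; mean within-Emp = 0.43/1 = 0.4300.
Geometric mean = √(0.6350 × 0.4300) = 0.5225.
HTMT = 0.3213 / 0.5225 = 0.615.

0.615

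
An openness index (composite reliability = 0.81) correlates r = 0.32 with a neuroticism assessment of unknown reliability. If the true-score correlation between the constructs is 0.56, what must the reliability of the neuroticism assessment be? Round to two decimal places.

0.40

r_true = r_obs / √(r_xx · r_yy) ⇒ 0.56 = 0.32 / √(0.81 · r_yy).
√(0.81 · r_yy) = 0.32 / 0.56 = 0.5714; 0.81 · r_yy = 0.3265; r_yy = 0.3265 / 0.81 ≈ 0.40.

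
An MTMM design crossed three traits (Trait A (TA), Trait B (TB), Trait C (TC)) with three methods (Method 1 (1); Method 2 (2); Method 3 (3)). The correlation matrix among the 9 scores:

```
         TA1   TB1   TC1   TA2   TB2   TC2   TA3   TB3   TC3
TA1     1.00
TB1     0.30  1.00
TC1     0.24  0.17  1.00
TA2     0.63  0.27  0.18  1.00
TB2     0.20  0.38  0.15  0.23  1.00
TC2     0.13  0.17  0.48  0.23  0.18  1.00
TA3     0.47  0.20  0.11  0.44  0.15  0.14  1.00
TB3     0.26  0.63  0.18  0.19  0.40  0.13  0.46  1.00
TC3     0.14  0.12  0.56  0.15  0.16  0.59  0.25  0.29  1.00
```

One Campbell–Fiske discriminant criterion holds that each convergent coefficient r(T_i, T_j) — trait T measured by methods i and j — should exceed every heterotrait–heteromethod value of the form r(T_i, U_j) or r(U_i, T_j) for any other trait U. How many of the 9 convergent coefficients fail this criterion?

0

Each convergent coefficient versus the relevant comparison correlations:
TA (methods 1·2): 0.63 vs {0.20, 0.27, 0.13, 0.18} → pass.
TA (methods 1·3): 0.47 vs {0.26, 0.20, 0.14, 0.11} → pass.
TA (methods 2·3): 0.44 vs {0.19, 0.15, 0.15, 0.14} → pass.
TB (methods 1·2): 0.38 vs {0.27, 0.20, 0.17, 0.15} → pass.
TB (methods 1·3): 0.63 vs {0.20, 0.26, 0.12, 0.18} → pass.
TB (methods 2·3): 0.40 vs {0.15, 0.19, 0.16, 0.13} → pass.
TC (methods 1·2): 0.48 vs {0.18, 0.13, 0.15, 0.17} → pass.
TC (methods 1·3): 0.56 vs {0.11, 0.14, 0.18, 0.12} → pass.
TC (methods 2·3): 0.59 vs {0.14, 0.15, 0.13, 0.16} → pass.
0 of 9 fail.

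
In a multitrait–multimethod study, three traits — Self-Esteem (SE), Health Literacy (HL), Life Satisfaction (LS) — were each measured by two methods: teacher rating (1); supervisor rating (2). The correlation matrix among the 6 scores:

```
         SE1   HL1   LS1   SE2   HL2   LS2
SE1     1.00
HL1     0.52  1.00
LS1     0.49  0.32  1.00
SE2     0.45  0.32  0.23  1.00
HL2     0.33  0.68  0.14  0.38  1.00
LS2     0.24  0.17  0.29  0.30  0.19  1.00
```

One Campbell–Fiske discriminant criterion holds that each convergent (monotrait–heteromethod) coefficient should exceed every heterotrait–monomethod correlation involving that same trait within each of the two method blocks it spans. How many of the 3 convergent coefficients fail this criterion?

2

Each convergent coefficient versus the relevant comparison correlations:
SE (methods 1·2): 0.45 vs {0.52, 0.38, 0.49, 0.30} → fail.
HL (methods 1·2): 0.68 vs {0.52, 0.38, 0.32, 0.19} → pass.
LS (methods 1·2): 0.29 vs {0.49, 0.30, 0.32, 0.19} → fail.
2 of 3 fail.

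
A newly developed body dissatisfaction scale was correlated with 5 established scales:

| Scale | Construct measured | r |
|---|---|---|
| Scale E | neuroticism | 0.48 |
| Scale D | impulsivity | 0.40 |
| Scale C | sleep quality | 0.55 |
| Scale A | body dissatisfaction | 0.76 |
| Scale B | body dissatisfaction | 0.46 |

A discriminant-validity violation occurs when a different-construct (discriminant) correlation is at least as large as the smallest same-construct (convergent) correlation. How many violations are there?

Convergent (same construct = body dissatisfaction): Scale A, Scale B.
Smallest convergent = 0.46. Discriminant values: 0.48, 0.40, 0.55; count ≥ 0.46 → 2.

2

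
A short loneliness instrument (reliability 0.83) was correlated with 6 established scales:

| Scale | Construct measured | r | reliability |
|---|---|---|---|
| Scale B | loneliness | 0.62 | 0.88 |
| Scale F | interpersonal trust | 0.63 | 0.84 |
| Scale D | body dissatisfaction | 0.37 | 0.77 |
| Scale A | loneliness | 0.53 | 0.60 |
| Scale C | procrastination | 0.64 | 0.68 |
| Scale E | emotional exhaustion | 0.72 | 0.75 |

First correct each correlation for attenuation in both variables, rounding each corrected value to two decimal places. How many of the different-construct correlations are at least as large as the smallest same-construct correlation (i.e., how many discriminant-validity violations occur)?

Disattenuated r (r / √(r_scale · r_new)):
  Scale B (conv): 0.62 / √(0.88·0.83) = 0.73
  Scale F (disc): 0.63 / √(0.84·0.83) = 0.75
  Scale D (disc): 0.37 / √(0.77·0.83) = 0.46
  Scale A (conv): 0.53 / √(0.60·0.83) = 0.75
  Scale C (disc): 0.64 / √(0.68·0.83) = 0.85
  Scale E (disc): 0.72 / √(0.75·0.83) = 0.91
Smallest convergent = 0.73. Discriminant values: 0.75, 0.46, 0.85, 0.91; count ≥ 0.73 → 3.

3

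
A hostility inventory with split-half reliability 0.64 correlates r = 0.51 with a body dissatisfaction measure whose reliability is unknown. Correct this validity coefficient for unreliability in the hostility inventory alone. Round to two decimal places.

0.64

Single correction: r_c = r_obs / √r_xx = 0.51 / √0.64 = 0.51 / 0.8000 ≈ 0.64.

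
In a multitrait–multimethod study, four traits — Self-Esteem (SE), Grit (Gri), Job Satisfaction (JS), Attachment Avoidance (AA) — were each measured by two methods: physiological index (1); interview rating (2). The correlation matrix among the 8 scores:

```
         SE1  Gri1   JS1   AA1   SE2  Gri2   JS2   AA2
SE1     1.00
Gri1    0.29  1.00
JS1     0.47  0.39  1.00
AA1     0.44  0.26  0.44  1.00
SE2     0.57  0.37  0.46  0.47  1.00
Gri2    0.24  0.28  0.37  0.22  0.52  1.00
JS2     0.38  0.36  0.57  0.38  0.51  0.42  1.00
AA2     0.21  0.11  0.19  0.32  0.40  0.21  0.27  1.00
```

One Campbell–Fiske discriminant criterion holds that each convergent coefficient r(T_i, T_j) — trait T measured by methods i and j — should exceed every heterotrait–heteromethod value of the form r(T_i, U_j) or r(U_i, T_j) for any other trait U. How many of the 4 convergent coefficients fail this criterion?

Each convergent coefficient versus the relevant comparison correlations:
SE (methods 1·2): 0.57 vs {0.24, 0.37, 0.38, 0.46, 0.21, 0.47} → pass.
Gri (methods 1·2): 0.28 vs {0.37, 0.24, 0.36, 0.37, 0.11, 0.22} → fail.
JS (methods 1·2): 0.57 vs {0.46, 0.38, 0.37, 0.36, 0.19, 0.38} → pass.
AA (methods 1·2): 0.32 vs {0.47, 0.21, 0.22, 0.11, 0.38, 0.19} → fail.
2 of 4 fail.

2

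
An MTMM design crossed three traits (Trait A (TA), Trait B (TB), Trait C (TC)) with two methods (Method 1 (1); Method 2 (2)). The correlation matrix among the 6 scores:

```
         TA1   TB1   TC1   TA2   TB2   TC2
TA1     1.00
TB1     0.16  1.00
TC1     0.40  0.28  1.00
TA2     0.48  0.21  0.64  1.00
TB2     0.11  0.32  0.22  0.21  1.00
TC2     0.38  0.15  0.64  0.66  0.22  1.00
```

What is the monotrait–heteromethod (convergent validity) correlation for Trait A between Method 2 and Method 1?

Same trait (TA), different methods: r(TA2, TA1) = 0.48.

0.48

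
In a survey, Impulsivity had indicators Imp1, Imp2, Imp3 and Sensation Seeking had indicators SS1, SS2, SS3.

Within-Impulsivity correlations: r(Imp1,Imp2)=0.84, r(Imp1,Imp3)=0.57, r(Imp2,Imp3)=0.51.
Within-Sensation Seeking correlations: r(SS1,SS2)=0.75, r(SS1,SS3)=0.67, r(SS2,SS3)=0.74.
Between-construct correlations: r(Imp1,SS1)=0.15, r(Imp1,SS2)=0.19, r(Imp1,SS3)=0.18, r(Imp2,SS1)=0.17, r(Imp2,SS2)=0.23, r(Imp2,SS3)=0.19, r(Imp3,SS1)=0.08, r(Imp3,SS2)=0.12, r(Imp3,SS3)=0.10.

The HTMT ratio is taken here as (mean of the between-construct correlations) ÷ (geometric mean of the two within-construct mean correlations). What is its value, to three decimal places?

0.231

Mean between = 1.41/9 = 0.1567.
Mean within-Imp = 1.92/3 = 0.6400; mean within-SS = 2.16/3 = 0.7200.
Geometric mean = √(0.6400 × 0.7200) = 0.6788.
HTMT = 0.1567 / 0.6788 = 0.231.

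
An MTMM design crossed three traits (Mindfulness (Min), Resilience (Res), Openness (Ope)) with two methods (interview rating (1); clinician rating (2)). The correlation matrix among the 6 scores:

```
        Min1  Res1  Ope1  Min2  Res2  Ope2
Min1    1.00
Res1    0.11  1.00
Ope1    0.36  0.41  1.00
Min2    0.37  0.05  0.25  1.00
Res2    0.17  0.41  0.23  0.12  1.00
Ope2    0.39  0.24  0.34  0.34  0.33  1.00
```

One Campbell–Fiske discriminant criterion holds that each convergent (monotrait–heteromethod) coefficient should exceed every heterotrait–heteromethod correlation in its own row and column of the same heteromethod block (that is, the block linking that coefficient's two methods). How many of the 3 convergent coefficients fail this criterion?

2

Checking each validity diagonal entry against its comparison values:
Min (methods 1·2): 0.37 vs {0.17, 0.05, 0.39, 0.25} → fail.
Res (methods 1·2): 0.41 vs {0.05, 0.17, 0.24, 0.23} → pass.
Ope (methods 1·2): 0.34 vs {0.25, 0.39, 0.23, 0.24} → fail.
2 of 3 fail.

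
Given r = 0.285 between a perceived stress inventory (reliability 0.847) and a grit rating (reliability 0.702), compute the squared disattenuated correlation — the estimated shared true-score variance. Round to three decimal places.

0.137

Disattenuated r = 0.285 / √(0.847 × 0.702) = 0.285 / 0.7711 = 0.3696.
Shared true-score variance = 0.3696² = 0.1366 ≈ 0.137.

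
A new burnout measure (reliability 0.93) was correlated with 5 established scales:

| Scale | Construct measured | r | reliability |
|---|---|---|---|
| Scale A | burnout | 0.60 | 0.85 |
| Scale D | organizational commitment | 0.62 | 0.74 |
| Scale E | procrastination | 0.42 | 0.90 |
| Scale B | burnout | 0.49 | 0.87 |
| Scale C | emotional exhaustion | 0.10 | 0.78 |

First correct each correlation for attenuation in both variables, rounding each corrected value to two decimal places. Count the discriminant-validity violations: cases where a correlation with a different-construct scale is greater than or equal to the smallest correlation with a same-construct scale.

1

Disattenuated r (r / √(r_scale · r_new)):
  Scale A (conv): 0.60 / √(0.85·0.93) = 0.67
  Scale D (disc): 0.62 / √(0.74·0.93) = 0.75
  Scale E (disc): 0.42 / √(0.90·0.93) = 0.46
  Scale B (conv): 0.49 / √(0.87·0.93) = 0.54
  Scale C (disc): 0.10 / √(0.78·0.93) = 0.12
Smallest convergent = 0.54. Discriminant values: 0.75, 0.46, 0.12; count ≥ 0.54 → 1.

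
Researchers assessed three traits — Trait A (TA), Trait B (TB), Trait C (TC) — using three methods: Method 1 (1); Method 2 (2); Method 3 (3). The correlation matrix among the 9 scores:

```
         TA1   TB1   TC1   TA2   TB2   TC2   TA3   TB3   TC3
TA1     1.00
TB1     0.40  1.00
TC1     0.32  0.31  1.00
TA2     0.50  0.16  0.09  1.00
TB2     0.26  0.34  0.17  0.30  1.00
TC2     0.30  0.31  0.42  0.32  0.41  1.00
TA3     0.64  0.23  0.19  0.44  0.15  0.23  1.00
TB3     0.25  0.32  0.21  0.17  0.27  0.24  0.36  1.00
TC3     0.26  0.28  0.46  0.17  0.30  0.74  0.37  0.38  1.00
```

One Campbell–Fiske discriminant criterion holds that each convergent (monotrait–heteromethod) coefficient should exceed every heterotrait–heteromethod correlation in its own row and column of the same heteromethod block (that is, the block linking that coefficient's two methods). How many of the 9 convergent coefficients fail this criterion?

1

Convergent coefficients and their comparison sets:
TA (methods 1·2): 0.50 vs {0.26, 0.16, 0.30, 0.09} → pass.
TA (methods 1·3): 0.64 vs {0.25, 0.23, 0.26, 0.19} → pass.
TA (methods 2·3): 0.44 vs {0.17, 0.15, 0.17, 0.23} → pass.
TB (methods 1·2): 0.34 vs {0.16, 0.26, 0.31, 0.17} → pass.
TB (methods 1·3): 0.32 vs {0.23, 0.25, 0.28, 0.21} → pass.
TB (methods 2·3): 0.27 vs {0.15, 0.17, 0.30, 0.24} → fail.
TC (methods 1·2): 0.42 vs {0.09, 0.30, 0.17, 0.31} → pass.
TC (methods 1·3): 0.46 vs {0.19, 0.26, 0.21, 0.28} → pass.
TC (methods 2·3): 0.74 vs {0.23, 0.17, 0.24, 0.30} → pass.
1 of 9 fail.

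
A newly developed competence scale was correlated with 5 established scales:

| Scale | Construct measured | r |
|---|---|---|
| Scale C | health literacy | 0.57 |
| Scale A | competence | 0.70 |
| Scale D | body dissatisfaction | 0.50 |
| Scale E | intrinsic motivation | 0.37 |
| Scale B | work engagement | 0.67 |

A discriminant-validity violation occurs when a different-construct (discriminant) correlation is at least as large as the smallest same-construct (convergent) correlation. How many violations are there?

0

Convergent (same construct = competence): Scale A.
Smallest convergent = 0.70. Discriminant values: 0.57, 0.50, 0.37, 0.67; count ≥ 0.70 → 0.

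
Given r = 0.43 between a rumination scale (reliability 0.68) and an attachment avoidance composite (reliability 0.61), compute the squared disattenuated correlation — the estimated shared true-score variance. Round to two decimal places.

0.45

Disattenuated r = 0.43 / √(0.68 × 0.61) = 0.43 / 0.6440 = 0.6677.
Shared true-score variance = 0.6677² = 0.4458 ≈ 0.45.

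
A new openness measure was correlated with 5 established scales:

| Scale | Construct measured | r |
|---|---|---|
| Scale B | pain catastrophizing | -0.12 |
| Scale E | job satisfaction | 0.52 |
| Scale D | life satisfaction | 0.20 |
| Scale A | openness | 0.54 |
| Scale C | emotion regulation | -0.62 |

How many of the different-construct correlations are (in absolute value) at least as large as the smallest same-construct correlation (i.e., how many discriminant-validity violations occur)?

1

Convergent (same construct = openness): Scale A.
Smallest convergent = 0.54. Discriminant |r|: 0.12, 0.52, 0.20, 0.62; count ≥ 0.54 → 1.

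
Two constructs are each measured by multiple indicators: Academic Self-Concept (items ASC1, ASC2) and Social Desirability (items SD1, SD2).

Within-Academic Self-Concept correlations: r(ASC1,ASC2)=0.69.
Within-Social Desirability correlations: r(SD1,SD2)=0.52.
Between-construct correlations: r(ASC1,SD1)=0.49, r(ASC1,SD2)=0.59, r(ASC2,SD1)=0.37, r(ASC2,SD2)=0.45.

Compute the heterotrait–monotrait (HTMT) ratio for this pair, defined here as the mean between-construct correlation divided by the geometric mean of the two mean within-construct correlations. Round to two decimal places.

0.79

Mean heterotrait r = 1.90/4 = 0.4750.
Mean within-ASC = 0.69/1 = 0.6900; mean within-SD = 0.52/1 = 0.5200.
Geometric mean = √(0.6900 × 0.5200) = 0.5990.
HTMT = 0.4750 / 0.5990 = 0.79.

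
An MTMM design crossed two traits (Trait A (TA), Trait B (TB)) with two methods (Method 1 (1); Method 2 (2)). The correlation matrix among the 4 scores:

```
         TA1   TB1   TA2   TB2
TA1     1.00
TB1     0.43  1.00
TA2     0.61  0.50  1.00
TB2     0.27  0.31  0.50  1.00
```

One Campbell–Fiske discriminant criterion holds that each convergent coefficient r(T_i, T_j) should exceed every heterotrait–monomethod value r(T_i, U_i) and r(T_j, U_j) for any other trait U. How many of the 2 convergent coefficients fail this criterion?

1

Checking each validity diagonal entry against its comparison values:
TA (methods 1·2): 0.61 vs {0.43, 0.50} → pass.
TB (methods 1·2): 0.31 vs {0.43, 0.50} → fail.
1 of 2 fail.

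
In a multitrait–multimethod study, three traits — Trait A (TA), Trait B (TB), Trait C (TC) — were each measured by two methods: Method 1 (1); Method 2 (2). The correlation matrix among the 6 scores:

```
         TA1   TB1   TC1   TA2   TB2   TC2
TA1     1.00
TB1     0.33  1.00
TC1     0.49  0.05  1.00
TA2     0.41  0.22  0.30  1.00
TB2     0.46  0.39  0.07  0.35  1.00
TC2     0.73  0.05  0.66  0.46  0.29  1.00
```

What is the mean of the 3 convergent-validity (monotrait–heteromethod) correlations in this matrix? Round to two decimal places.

Convergent values: 0.41, 0.39, 0.66; mean = 1.46/3 = 0.49.

0.49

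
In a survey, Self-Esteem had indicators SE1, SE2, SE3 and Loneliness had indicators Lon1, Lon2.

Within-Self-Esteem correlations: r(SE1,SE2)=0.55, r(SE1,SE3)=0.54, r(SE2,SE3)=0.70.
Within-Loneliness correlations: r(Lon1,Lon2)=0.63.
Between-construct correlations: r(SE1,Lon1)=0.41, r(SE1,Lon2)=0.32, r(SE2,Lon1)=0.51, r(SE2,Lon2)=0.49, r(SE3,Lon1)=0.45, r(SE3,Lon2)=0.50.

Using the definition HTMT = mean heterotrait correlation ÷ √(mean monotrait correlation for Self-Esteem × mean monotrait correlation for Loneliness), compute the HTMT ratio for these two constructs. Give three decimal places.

Mean between = 2.68/6 = 0.4467.
Mean within-SE = 1.79/3 = 0.5967; mean within-Lon = 0.63/1 = 0.6300.
Geometric mean = √(0.5967 × 0.6300) = 0.6131.
HTMT = 0.4467 / 0.6131 = 0.729.

0.729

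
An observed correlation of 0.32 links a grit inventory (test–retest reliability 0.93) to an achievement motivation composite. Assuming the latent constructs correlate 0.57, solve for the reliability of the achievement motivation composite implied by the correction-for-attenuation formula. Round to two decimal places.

0.34

r_true = r_obs / √(r_xx · r_yy) ⇒ 0.57 = 0.32 / √(0.93 · r_yy).
√(0.93 · r_yy) = 0.32 / 0.57 = 0.5614; 0.93 · r_yy = 0.3152; r_yy = 0.3152 / 0.93 ≈ 0.34.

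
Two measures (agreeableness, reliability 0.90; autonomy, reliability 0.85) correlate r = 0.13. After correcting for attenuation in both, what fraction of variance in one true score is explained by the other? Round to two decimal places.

0.02

Disattenuated r = 0.13 / √(0.90 × 0.85) = 0.13 / 0.8746 = 0.1486.
Shared true-score variance = 0.1486² = 0.0221 ≈ 0.02.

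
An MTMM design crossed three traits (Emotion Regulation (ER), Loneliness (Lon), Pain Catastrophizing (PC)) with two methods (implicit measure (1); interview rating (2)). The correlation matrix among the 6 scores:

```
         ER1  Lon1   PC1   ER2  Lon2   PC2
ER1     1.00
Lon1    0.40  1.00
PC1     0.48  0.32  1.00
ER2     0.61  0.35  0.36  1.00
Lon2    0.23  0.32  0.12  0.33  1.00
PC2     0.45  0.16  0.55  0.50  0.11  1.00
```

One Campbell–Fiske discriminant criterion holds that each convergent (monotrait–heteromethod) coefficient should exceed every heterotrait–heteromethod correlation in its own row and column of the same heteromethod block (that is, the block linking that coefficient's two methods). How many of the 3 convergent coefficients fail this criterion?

1

Each convergent coefficient versus the relevant comparison correlations:
ER (methods 1·2): 0.61 vs {0.23, 0.35, 0.45, 0.36} → pass.
Lon (methods 1·2): 0.32 vs {0.35, 0.23, 0.16, 0.12} → fail.
PC (methods 1·2): 0.55 vs {0.36, 0.45, 0.12, 0.16} → pass.
1 of 3 fail.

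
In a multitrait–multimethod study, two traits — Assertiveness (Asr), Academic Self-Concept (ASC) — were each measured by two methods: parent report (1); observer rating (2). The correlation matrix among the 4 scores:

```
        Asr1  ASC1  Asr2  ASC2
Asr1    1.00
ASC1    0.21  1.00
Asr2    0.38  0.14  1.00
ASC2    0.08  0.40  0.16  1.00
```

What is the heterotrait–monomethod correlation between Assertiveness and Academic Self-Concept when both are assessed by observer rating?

0.16

Different traits, same method: r(Asr2, ASC2) = 0.16.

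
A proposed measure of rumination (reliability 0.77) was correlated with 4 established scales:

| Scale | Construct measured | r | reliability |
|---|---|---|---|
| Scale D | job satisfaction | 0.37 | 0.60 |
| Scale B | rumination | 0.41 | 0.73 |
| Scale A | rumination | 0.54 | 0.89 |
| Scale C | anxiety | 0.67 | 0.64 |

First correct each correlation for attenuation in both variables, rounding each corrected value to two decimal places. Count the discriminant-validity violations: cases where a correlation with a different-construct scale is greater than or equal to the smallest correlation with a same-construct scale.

Disattenuated r (r / √(r_scale · r_new)):
  Scale D (disc): 0.37 / √(0.60·0.77) = 0.54
  Scale B (conv): 0.41 / √(0.73·0.77) = 0.55
  Scale A (conv): 0.54 / √(0.89·0.77) = 0.65
  Scale C (disc): 0.67 / √(0.64·0.77) = 0.95
Smallest convergent = 0.55. Discriminant values: 0.54, 0.95; count ≥ 0.55 → 1.

1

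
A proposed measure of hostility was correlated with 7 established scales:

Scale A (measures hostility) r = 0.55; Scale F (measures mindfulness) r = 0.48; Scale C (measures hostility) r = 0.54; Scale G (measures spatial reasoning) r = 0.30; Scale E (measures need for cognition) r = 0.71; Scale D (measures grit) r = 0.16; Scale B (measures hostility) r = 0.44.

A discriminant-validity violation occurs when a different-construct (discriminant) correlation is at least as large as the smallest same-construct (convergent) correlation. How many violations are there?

2

Convergent (same construct = hostility): Scale A, Scale C, Scale B.
Smallest convergent = 0.44. Discriminant values: 0.48, 0.30, 0.71, 0.16; count ≥ 0.44 → 2.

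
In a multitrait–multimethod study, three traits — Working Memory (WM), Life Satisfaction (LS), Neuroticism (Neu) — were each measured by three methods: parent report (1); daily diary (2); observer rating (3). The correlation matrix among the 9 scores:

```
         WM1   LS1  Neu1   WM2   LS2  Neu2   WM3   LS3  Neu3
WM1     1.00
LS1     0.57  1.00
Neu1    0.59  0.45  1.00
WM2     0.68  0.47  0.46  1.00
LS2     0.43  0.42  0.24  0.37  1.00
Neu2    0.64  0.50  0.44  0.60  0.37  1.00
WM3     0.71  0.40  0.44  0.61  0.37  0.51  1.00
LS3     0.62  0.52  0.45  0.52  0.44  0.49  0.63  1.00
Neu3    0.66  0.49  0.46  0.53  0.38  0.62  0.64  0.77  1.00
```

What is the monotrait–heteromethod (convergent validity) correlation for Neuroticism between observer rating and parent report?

0.46

Same trait (Neu), different methods: r(Neu3, Neu1) = 0.46.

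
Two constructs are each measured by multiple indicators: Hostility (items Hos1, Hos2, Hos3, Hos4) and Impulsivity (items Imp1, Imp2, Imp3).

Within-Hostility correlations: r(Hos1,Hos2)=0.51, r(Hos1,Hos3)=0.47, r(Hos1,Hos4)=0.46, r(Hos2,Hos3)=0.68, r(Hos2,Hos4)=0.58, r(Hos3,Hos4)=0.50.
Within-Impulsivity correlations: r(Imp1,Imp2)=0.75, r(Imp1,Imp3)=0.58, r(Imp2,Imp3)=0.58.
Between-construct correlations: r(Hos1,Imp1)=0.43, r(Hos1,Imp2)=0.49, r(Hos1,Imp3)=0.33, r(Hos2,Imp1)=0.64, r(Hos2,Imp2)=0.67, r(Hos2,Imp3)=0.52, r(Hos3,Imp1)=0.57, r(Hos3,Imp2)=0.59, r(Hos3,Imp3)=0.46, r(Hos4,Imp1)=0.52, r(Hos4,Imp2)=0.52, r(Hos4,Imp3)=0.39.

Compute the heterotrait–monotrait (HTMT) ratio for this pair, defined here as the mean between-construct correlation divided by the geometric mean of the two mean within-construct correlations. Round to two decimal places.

0.88

Between-construct mean = 6.13/12 = 0.5108.
Mean within-Hos = 3.20/6 = 0.5333; mean within-Imp = 1.91/3 = 0.6367.
Geometric mean = √(0.5333 × 0.6367) = 0.5827.
HTMT = 0.5108 / 0.5827 = 0.88.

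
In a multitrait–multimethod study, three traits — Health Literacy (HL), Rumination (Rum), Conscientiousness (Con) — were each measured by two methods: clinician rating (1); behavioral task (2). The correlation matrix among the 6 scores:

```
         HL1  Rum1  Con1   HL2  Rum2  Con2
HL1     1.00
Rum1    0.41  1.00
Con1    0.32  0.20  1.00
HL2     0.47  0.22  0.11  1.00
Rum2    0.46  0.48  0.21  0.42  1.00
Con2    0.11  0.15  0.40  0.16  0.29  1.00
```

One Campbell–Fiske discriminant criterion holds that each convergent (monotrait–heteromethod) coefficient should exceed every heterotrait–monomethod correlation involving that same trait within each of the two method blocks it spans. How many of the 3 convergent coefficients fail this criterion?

0

Checking each validity diagonal entry against its comparison values:
HL (methods 1·2): 0.47 vs {0.41, 0.42, 0.32, 0.16} → pass.
Rum (methods 1·2): 0.48 vs {0.41, 0.42, 0.20, 0.29} → pass.
Con (methods 1·2): 0.40 vs {0.32, 0.16, 0.20, 0.29} → pass.
0 of 3 fail.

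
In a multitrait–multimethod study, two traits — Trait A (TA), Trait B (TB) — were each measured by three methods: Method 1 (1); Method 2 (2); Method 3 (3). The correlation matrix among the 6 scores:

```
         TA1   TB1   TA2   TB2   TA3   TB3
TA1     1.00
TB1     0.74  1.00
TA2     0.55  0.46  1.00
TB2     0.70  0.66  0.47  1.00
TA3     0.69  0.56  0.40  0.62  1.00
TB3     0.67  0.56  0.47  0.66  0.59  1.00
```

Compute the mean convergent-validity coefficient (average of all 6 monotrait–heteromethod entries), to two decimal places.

0.59

Convergent values: 0.55, 0.69, 0.40, 0.66, 0.56, 0.66; mean = 3.52/6 = 0.59.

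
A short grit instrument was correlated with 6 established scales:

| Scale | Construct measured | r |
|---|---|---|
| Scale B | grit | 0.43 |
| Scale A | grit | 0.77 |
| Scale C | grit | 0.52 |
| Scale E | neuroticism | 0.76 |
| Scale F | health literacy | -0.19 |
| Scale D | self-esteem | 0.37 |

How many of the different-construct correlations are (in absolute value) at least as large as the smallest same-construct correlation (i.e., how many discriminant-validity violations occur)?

Convergent (same construct = grit): Scale B, Scale A, Scale C.
Smallest convergent = 0.43. Discriminant |r|: 0.76, 0.19, 0.37; count ≥ 0.43 → 1.

1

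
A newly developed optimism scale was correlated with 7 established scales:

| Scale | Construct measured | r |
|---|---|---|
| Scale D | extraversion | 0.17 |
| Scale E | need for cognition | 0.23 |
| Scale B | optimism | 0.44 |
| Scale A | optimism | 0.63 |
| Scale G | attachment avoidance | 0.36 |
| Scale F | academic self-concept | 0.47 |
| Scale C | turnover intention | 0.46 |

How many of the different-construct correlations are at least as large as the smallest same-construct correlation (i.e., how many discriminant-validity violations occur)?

Convergent (same construct = optimism): Scale B, Scale A.
Smallest convergent = 0.44. Discriminant values: 0.17, 0.23, 0.36, 0.47, 0.46; count ≥ 0.44 → 2.

2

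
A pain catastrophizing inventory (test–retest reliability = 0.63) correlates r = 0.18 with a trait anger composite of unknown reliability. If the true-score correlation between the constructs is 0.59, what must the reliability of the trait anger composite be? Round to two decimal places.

0.15

r_true = r_obs / √(r_xx · r_yy) ⇒ 0.59 = 0.18 / √(0.63 · r_yy).
√(0.63 · r_yy) = 0.18 / 0.59 = 0.3051; 0.63 · r_yy = 0.0931; r_yy = 0.0931 / 0.63 ≈ 0.15.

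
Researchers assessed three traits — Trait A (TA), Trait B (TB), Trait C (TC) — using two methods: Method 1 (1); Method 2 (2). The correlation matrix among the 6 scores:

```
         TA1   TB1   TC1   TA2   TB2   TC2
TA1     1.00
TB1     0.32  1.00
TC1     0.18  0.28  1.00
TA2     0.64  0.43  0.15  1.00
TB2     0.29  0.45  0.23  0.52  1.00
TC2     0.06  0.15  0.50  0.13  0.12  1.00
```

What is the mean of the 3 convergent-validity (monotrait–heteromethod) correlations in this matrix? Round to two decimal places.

Convergent values: 0.64, 0.45, 0.50; mean = 1.59/3 = 0.53.

0.53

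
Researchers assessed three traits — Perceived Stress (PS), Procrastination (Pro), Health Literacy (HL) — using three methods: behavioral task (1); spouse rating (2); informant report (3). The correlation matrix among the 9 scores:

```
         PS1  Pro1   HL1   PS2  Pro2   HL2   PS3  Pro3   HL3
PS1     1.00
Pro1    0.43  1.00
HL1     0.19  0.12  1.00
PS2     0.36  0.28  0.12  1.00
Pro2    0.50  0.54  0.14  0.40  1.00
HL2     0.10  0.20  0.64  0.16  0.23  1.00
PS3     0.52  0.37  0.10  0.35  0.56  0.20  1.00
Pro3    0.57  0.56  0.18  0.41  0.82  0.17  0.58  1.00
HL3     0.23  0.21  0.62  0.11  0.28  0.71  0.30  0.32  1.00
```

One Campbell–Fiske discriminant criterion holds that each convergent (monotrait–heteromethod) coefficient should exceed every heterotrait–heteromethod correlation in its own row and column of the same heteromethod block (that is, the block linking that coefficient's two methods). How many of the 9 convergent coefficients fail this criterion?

4

Each convergent coefficient versus the relevant comparison correlations:
PS (methods 1·2): 0.36 vs {0.50, 0.28, 0.10, 0.12} → fail.
PS (methods 1·3): 0.52 vs {0.57, 0.37, 0.23, 0.10} → fail.
PS (methods 2·3): 0.35 vs {0.41, 0.56, 0.11, 0.20} → fail.
Pro (methods 1·2): 0.54 vs {0.28, 0.50, 0.20, 0.14} → pass.
Pro (methods 1·3): 0.56 vs {0.37, 0.57, 0.21, 0.18} → fail.
Pro (methods 2·3): 0.82 vs {0.56, 0.41, 0.28, 0.17} → pass.
HL (methods 1·2): 0.64 vs {0.12, 0.10, 0.14, 0.20} → pass.
HL (methods 1·3): 0.62 vs {0.10, 0.23, 0.18, 0.21} → pass.
HL (methods 2·3): 0.71 vs {0.20, 0.11, 0.17, 0.28} → pass.
4 of 9 fail.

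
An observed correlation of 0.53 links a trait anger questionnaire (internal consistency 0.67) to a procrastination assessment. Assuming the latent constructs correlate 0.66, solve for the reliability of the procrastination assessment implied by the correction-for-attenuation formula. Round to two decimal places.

0.96

r_true = r_obs / √(r_xx · r_yy) ⇒ 0.66 = 0.53 / √(0.67 · r_yy).
√(0.67 · r_yy) = 0.53 / 0.66 = 0.8030; 0.67 · r_yy = 0.6448; r_yy = 0.6448 / 0.67 ≈ 0.96.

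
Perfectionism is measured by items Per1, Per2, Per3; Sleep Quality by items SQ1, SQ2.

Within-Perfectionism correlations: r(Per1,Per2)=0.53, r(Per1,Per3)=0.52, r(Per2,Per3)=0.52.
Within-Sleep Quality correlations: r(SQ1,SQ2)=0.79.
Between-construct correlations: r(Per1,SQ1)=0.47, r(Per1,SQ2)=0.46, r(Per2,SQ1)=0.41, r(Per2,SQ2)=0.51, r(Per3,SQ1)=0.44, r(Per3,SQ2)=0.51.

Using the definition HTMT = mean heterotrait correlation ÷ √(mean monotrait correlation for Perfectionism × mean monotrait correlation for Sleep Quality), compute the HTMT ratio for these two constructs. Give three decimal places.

Between-construct mean = 2.80/6 = 0.4667.
Mean within-Per = 1.57/3 = 0.5233; mean within-SQ = 0.79/1 = 0.7900.
Geometric mean = √(0.5233 × 0.7900) = 0.6430.
HTMT = 0.4667 / 0.6430 = 0.726.

0.726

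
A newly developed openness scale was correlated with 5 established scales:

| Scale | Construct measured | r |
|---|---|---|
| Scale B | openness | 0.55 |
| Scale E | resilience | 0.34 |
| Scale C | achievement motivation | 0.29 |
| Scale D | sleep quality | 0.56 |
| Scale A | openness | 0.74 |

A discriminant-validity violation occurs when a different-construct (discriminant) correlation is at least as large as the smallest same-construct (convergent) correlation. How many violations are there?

Convergent (same construct = openness): Scale B, Scale A.
Smallest convergent = 0.55. Discriminant values: 0.34, 0.29, 0.56; count ≥ 0.55 → 1.

1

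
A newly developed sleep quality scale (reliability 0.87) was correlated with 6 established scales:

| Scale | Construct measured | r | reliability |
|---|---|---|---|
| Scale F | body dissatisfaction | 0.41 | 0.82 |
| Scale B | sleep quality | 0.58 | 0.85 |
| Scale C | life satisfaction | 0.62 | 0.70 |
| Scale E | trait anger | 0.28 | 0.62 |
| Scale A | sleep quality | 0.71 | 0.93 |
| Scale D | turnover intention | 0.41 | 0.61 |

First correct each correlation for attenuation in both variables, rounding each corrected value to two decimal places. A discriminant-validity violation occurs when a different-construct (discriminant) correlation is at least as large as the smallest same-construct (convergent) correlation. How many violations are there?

1

Disattenuated r (r / √(r_scale · r_new)):
  Scale F (disc): 0.41 / √(0.82·0.87) = 0.49
  Scale B (conv): 0.58 / √(0.85·0.87) = 0.67
  Scale C (disc): 0.62 / √(0.70·0.87) = 0.79
  Scale E (disc): 0.28 / √(0.62·0.87) = 0.38
  Scale A (conv): 0.71 / √(0.93·0.87) = 0.79
  Scale D (disc): 0.41 / √(0.61·0.87) = 0.56
Smallest convergent = 0.67. Discriminant values: 0.49, 0.79, 0.38, 0.56; count ≥ 0.67 → 1.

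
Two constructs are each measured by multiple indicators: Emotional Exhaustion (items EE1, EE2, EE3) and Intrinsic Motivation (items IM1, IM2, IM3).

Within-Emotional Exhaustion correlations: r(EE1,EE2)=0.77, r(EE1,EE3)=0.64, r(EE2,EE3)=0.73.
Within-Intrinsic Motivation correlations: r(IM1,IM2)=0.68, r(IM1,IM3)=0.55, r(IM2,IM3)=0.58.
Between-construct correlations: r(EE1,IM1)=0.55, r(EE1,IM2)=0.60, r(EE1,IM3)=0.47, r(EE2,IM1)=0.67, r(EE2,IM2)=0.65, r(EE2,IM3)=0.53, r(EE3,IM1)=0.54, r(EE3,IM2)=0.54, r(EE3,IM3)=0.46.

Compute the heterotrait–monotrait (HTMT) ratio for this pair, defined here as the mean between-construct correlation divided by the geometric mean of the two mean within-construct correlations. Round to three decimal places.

Mean heterotrait r = 5.01/9 = 0.5567.
Mean within-EE = 2.14/3 = 0.7133; mean within-IM = 1.81/3 = 0.6033.
Geometric mean = √(0.7133 × 0.6033) = 0.6560.
HTMT = 0.5567 / 0.6560 = 0.849.

0.849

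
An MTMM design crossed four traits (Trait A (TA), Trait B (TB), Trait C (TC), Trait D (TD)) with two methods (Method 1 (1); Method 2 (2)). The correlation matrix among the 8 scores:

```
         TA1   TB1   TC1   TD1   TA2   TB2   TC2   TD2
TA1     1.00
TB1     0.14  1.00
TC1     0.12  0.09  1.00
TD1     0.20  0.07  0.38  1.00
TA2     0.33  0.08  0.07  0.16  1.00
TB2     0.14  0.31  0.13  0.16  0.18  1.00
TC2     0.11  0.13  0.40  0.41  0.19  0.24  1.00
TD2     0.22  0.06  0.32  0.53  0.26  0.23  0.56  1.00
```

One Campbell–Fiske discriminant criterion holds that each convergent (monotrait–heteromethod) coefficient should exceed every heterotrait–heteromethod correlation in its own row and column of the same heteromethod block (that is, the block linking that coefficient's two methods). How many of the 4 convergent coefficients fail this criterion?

Convergent coefficients and their comparison sets:
TA (methods 1·2): 0.33 vs {0.14, 0.08, 0.11, 0.07, 0.22, 0.16} → pass.
TB (methods 1·2): 0.31 vs {0.08, 0.14, 0.13, 0.13, 0.06, 0.16} → pass.
TC (methods 1·2): 0.40 vs {0.07, 0.11, 0.13, 0.13, 0.32, 0.41} → fail.
TD (methods 1·2): 0.53 vs {0.16, 0.22, 0.16, 0.06, 0.41, 0.32} → pass.
1 of 4 fail.

1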